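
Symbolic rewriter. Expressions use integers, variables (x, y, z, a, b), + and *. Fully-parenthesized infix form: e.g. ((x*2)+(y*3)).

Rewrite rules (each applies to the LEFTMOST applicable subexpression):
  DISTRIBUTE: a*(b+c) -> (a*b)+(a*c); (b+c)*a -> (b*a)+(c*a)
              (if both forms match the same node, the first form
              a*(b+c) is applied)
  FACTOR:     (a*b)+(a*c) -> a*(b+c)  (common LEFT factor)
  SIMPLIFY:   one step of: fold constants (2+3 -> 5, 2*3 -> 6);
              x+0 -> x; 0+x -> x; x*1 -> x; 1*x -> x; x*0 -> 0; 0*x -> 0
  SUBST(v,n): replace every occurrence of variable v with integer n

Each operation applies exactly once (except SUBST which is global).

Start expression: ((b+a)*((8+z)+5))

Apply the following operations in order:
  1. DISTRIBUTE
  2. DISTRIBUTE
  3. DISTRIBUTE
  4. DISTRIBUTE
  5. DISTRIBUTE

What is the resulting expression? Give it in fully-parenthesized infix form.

Start: ((b+a)*((8+z)+5))
Apply DISTRIBUTE at root (target: ((b+a)*((8+z)+5))): ((b+a)*((8+z)+5)) -> (((b+a)*(8+z))+((b+a)*5))
Apply DISTRIBUTE at L (target: ((b+a)*(8+z))): (((b+a)*(8+z))+((b+a)*5)) -> ((((b+a)*8)+((b+a)*z))+((b+a)*5))
Apply DISTRIBUTE at LL (target: ((b+a)*8)): ((((b+a)*8)+((b+a)*z))+((b+a)*5)) -> ((((b*8)+(a*8))+((b+a)*z))+((b+a)*5))
Apply DISTRIBUTE at LR (target: ((b+a)*z)): ((((b*8)+(a*8))+((b+a)*z))+((b+a)*5)) -> ((((b*8)+(a*8))+((b*z)+(a*z)))+((b+a)*5))
Apply DISTRIBUTE at R (target: ((b+a)*5)): ((((b*8)+(a*8))+((b*z)+(a*z)))+((b+a)*5)) -> ((((b*8)+(a*8))+((b*z)+(a*z)))+((b*5)+(a*5)))

Answer: ((((b*8)+(a*8))+((b*z)+(a*z)))+((b*5)+(a*5)))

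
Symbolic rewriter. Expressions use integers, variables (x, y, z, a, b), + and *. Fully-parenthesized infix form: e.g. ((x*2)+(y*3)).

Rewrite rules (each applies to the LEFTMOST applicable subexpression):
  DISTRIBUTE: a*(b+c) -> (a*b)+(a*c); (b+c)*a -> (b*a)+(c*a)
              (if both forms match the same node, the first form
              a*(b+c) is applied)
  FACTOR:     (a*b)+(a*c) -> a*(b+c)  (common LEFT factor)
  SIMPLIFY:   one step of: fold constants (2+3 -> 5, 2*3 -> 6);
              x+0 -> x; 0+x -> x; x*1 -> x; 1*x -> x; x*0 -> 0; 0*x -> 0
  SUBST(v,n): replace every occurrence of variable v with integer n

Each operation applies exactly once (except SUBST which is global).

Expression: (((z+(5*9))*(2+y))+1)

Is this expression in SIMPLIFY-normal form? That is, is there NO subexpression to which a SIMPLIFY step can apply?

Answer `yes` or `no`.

Answer: no

Derivation:
Expression: (((z+(5*9))*(2+y))+1)
Scanning for simplifiable subexpressions (pre-order)...
  at root: (((z+(5*9))*(2+y))+1) (not simplifiable)
  at L: ((z+(5*9))*(2+y)) (not simplifiable)
  at LL: (z+(5*9)) (not simplifiable)
  at LLR: (5*9) (SIMPLIFIABLE)
  at LR: (2+y) (not simplifiable)
Found simplifiable subexpr at path LLR: (5*9)
One SIMPLIFY step would give: (((z+45)*(2+y))+1)
-> NOT in normal form.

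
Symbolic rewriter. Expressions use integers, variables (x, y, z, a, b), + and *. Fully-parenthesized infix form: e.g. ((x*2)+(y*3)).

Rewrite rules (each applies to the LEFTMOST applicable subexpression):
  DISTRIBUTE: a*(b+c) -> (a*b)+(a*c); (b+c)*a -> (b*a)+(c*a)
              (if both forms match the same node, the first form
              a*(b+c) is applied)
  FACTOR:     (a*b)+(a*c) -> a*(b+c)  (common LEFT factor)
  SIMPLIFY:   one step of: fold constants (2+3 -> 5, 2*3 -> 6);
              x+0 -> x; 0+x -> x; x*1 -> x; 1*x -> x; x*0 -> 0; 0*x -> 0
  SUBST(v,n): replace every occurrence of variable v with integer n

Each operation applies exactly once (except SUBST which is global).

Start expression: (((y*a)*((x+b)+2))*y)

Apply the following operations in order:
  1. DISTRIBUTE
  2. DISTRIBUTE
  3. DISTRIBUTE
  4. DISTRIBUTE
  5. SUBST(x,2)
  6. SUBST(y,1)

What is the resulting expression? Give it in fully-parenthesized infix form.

Answer: (((((1*a)*2)*1)+(((1*a)*b)*1))+(((1*a)*2)*1))

Derivation:
Start: (((y*a)*((x+b)+2))*y)
Apply DISTRIBUTE at L (target: ((y*a)*((x+b)+2))): (((y*a)*((x+b)+2))*y) -> ((((y*a)*(x+b))+((y*a)*2))*y)
Apply DISTRIBUTE at root (target: ((((y*a)*(x+b))+((y*a)*2))*y)): ((((y*a)*(x+b))+((y*a)*2))*y) -> ((((y*a)*(x+b))*y)+(((y*a)*2)*y))
Apply DISTRIBUTE at LL (target: ((y*a)*(x+b))): ((((y*a)*(x+b))*y)+(((y*a)*2)*y)) -> (((((y*a)*x)+((y*a)*b))*y)+(((y*a)*2)*y))
Apply DISTRIBUTE at L (target: ((((y*a)*x)+((y*a)*b))*y)): (((((y*a)*x)+((y*a)*b))*y)+(((y*a)*2)*y)) -> (((((y*a)*x)*y)+(((y*a)*b)*y))+(((y*a)*2)*y))
Apply SUBST(x,2): (((((y*a)*x)*y)+(((y*a)*b)*y))+(((y*a)*2)*y)) -> (((((y*a)*2)*y)+(((y*a)*b)*y))+(((y*a)*2)*y))
Apply SUBST(y,1): (((((y*a)*2)*y)+(((y*a)*b)*y))+(((y*a)*2)*y)) -> (((((1*a)*2)*1)+(((1*a)*b)*1))+(((1*a)*2)*1))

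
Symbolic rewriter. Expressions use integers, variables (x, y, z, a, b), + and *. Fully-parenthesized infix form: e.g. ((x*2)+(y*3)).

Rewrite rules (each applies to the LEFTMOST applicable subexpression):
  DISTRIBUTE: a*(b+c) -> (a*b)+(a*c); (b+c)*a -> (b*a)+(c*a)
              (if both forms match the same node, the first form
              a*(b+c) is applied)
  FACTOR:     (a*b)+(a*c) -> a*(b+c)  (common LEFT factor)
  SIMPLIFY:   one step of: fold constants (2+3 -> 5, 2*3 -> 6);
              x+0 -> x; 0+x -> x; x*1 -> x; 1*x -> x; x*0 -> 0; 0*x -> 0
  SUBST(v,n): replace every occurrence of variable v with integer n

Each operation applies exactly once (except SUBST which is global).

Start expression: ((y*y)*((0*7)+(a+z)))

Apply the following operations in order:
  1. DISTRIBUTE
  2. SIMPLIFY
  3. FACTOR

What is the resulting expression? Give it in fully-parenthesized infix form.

Answer: ((y*y)*(0+(a+z)))

Derivation:
Start: ((y*y)*((0*7)+(a+z)))
Apply DISTRIBUTE at root (target: ((y*y)*((0*7)+(a+z)))): ((y*y)*((0*7)+(a+z))) -> (((y*y)*(0*7))+((y*y)*(a+z)))
Apply SIMPLIFY at LR (target: (0*7)): (((y*y)*(0*7))+((y*y)*(a+z))) -> (((y*y)*0)+((y*y)*(a+z)))
Apply FACTOR at root (target: (((y*y)*0)+((y*y)*(a+z)))): (((y*y)*0)+((y*y)*(a+z))) -> ((y*y)*(0+(a+z)))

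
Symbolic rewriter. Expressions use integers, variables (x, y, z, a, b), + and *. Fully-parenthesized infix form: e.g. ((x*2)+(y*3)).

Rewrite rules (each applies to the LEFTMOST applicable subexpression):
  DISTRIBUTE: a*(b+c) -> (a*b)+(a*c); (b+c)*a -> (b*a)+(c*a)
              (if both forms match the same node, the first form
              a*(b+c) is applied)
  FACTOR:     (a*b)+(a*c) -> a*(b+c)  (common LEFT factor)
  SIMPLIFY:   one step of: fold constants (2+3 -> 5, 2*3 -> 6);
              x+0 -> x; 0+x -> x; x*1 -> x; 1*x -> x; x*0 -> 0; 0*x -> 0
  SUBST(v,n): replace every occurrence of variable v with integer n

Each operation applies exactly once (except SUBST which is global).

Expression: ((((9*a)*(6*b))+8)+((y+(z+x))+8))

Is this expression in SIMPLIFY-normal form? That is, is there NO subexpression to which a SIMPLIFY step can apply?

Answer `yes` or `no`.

Expression: ((((9*a)*(6*b))+8)+((y+(z+x))+8))
Scanning for simplifiable subexpressions (pre-order)...
  at root: ((((9*a)*(6*b))+8)+((y+(z+x))+8)) (not simplifiable)
  at L: (((9*a)*(6*b))+8) (not simplifiable)
  at LL: ((9*a)*(6*b)) (not simplifiable)
  at LLL: (9*a) (not simplifiable)
  at LLR: (6*b) (not simplifiable)
  at R: ((y+(z+x))+8) (not simplifiable)
  at RL: (y+(z+x)) (not simplifiable)
  at RLR: (z+x) (not simplifiable)
Result: no simplifiable subexpression found -> normal form.

Answer: yes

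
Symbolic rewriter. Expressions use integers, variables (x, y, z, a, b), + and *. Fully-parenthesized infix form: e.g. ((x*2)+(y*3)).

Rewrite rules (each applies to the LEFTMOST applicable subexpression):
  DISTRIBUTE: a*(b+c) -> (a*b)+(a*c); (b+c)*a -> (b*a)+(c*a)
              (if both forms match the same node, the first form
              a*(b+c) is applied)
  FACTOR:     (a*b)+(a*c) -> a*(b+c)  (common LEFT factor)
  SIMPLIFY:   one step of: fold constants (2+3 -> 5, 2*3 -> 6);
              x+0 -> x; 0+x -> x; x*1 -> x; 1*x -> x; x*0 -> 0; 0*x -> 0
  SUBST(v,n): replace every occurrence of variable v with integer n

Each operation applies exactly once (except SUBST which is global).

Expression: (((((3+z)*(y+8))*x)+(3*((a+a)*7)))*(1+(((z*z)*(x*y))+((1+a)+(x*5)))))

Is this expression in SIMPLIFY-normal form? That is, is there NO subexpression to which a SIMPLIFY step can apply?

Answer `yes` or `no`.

Answer: yes

Derivation:
Expression: (((((3+z)*(y+8))*x)+(3*((a+a)*7)))*(1+(((z*z)*(x*y))+((1+a)+(x*5)))))
Scanning for simplifiable subexpressions (pre-order)...
  at root: (((((3+z)*(y+8))*x)+(3*((a+a)*7)))*(1+(((z*z)*(x*y))+((1+a)+(x*5))))) (not simplifiable)
  at L: ((((3+z)*(y+8))*x)+(3*((a+a)*7))) (not simplifiable)
  at LL: (((3+z)*(y+8))*x) (not simplifiable)
  at LLL: ((3+z)*(y+8)) (not simplifiable)
  at LLLL: (3+z) (not simplifiable)
  at LLLR: (y+8) (not simplifiable)
  at LR: (3*((a+a)*7)) (not simplifiable)
  at LRR: ((a+a)*7) (not simplifiable)
  at LRRL: (a+a) (not simplifiable)
  at R: (1+(((z*z)*(x*y))+((1+a)+(x*5)))) (not simplifiable)
  at RR: (((z*z)*(x*y))+((1+a)+(x*5))) (not simplifiable)
  at RRL: ((z*z)*(x*y)) (not simplifiable)
  at RRLL: (z*z) (not simplifiable)
  at RRLR: (x*y) (not simplifiable)
  at RRR: ((1+a)+(x*5)) (not simplifiable)
  at RRRL: (1+a) (not simplifiable)
  at RRRR: (x*5) (not simplifiable)
Result: no simplifiable subexpression found -> normal form.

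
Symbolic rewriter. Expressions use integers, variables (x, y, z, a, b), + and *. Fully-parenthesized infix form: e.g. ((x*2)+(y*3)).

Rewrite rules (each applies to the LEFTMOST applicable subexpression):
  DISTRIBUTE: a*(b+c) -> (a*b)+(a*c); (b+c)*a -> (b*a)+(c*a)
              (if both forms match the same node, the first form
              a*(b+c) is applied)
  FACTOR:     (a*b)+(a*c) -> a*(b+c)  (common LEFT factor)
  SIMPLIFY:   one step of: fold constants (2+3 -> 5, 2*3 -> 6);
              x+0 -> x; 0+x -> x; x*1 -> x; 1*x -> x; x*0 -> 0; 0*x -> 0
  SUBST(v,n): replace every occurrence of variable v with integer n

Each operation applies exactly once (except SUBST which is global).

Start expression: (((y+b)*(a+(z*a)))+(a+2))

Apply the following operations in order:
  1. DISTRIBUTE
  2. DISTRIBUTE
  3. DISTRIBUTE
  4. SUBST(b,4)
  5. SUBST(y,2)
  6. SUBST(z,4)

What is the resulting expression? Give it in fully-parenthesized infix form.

Answer: ((((2*a)+(4*a))+((2*(4*a))+(4*(4*a))))+(a+2))

Derivation:
Start: (((y+b)*(a+(z*a)))+(a+2))
Apply DISTRIBUTE at L (target: ((y+b)*(a+(z*a)))): (((y+b)*(a+(z*a)))+(a+2)) -> ((((y+b)*a)+((y+b)*(z*a)))+(a+2))
Apply DISTRIBUTE at LL (target: ((y+b)*a)): ((((y+b)*a)+((y+b)*(z*a)))+(a+2)) -> ((((y*a)+(b*a))+((y+b)*(z*a)))+(a+2))
Apply DISTRIBUTE at LR (target: ((y+b)*(z*a))): ((((y*a)+(b*a))+((y+b)*(z*a)))+(a+2)) -> ((((y*a)+(b*a))+((y*(z*a))+(b*(z*a))))+(a+2))
Apply SUBST(b,4): ((((y*a)+(b*a))+((y*(z*a))+(b*(z*a))))+(a+2)) -> ((((y*a)+(4*a))+((y*(z*a))+(4*(z*a))))+(a+2))
Apply SUBST(y,2): ((((y*a)+(4*a))+((y*(z*a))+(4*(z*a))))+(a+2)) -> ((((2*a)+(4*a))+((2*(z*a))+(4*(z*a))))+(a+2))
Apply SUBST(z,4): ((((2*a)+(4*a))+((2*(z*a))+(4*(z*a))))+(a+2)) -> ((((2*a)+(4*a))+((2*(4*a))+(4*(4*a))))+(a+2))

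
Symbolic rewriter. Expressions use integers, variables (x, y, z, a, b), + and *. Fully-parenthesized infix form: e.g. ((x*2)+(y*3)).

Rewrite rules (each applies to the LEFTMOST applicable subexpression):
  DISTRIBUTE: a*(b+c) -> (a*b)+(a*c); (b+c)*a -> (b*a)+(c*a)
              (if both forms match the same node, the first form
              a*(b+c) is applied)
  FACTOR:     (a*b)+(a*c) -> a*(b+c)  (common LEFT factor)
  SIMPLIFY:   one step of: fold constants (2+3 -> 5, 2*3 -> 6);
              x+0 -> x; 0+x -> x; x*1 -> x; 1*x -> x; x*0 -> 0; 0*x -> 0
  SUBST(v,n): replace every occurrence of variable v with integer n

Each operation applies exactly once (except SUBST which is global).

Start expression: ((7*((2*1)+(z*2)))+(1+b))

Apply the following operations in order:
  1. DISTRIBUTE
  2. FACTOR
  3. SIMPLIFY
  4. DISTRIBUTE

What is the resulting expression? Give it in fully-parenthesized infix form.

Start: ((7*((2*1)+(z*2)))+(1+b))
Apply DISTRIBUTE at L (target: (7*((2*1)+(z*2)))): ((7*((2*1)+(z*2)))+(1+b)) -> (((7*(2*1))+(7*(z*2)))+(1+b))
Apply FACTOR at L (target: ((7*(2*1))+(7*(z*2)))): (((7*(2*1))+(7*(z*2)))+(1+b)) -> ((7*((2*1)+(z*2)))+(1+b))
Apply SIMPLIFY at LRL (target: (2*1)): ((7*((2*1)+(z*2)))+(1+b)) -> ((7*(2+(z*2)))+(1+b))
Apply DISTRIBUTE at L (target: (7*(2+(z*2)))): ((7*(2+(z*2)))+(1+b)) -> (((7*2)+(7*(z*2)))+(1+b))

Answer: (((7*2)+(7*(z*2)))+(1+b))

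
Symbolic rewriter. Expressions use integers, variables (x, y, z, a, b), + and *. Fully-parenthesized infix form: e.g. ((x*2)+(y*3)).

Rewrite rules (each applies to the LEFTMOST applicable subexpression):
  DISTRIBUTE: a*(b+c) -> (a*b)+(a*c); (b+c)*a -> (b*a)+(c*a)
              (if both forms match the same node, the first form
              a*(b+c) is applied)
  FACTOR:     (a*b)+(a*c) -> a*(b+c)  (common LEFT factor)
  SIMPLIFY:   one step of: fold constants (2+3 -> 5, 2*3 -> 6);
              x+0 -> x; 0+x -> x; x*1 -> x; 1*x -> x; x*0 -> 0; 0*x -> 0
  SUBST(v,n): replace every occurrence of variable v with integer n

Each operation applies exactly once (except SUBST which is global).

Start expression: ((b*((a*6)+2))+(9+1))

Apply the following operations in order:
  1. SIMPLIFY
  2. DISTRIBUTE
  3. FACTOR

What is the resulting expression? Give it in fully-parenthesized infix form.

Start: ((b*((a*6)+2))+(9+1))
Apply SIMPLIFY at R (target: (9+1)): ((b*((a*6)+2))+(9+1)) -> ((b*((a*6)+2))+10)
Apply DISTRIBUTE at L (target: (b*((a*6)+2))): ((b*((a*6)+2))+10) -> (((b*(a*6))+(b*2))+10)
Apply FACTOR at L (target: ((b*(a*6))+(b*2))): (((b*(a*6))+(b*2))+10) -> ((b*((a*6)+2))+10)

Answer: ((b*((a*6)+2))+10)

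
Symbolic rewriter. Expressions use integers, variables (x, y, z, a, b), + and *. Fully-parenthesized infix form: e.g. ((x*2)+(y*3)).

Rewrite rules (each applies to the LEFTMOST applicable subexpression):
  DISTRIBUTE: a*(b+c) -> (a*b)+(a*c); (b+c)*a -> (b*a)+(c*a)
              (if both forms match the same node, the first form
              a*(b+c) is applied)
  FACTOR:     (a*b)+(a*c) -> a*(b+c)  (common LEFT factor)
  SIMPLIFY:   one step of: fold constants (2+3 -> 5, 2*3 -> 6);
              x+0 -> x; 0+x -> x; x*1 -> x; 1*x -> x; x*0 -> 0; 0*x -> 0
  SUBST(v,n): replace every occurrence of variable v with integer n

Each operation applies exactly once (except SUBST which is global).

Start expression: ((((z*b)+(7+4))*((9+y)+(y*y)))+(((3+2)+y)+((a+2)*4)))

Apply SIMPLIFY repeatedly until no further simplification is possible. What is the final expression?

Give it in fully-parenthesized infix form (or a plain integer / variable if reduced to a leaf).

Start: ((((z*b)+(7+4))*((9+y)+(y*y)))+(((3+2)+y)+((a+2)*4)))
Step 1: at LLR: (7+4) -> 11; overall: ((((z*b)+(7+4))*((9+y)+(y*y)))+(((3+2)+y)+((a+2)*4))) -> ((((z*b)+11)*((9+y)+(y*y)))+(((3+2)+y)+((a+2)*4)))
Step 2: at RLL: (3+2) -> 5; overall: ((((z*b)+11)*((9+y)+(y*y)))+(((3+2)+y)+((a+2)*4))) -> ((((z*b)+11)*((9+y)+(y*y)))+((5+y)+((a+2)*4)))
Fixed point: ((((z*b)+11)*((9+y)+(y*y)))+((5+y)+((a+2)*4)))

Answer: ((((z*b)+11)*((9+y)+(y*y)))+((5+y)+((a+2)*4)))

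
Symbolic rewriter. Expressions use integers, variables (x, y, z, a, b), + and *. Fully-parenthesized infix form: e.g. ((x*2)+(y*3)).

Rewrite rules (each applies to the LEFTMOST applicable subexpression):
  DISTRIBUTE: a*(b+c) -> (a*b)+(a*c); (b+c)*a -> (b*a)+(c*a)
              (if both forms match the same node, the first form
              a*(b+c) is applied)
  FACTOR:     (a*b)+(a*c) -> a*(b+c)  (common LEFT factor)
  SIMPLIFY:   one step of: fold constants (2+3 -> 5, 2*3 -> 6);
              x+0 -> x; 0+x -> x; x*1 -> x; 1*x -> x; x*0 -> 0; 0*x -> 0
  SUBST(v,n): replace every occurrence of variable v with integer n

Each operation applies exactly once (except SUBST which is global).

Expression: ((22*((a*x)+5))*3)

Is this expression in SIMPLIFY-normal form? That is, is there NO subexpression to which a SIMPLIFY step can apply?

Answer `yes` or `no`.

Answer: yes

Derivation:
Expression: ((22*((a*x)+5))*3)
Scanning for simplifiable subexpressions (pre-order)...
  at root: ((22*((a*x)+5))*3) (not simplifiable)
  at L: (22*((a*x)+5)) (not simplifiable)
  at LR: ((a*x)+5) (not simplifiable)
  at LRL: (a*x) (not simplifiable)
Result: no simplifiable subexpression found -> normal form.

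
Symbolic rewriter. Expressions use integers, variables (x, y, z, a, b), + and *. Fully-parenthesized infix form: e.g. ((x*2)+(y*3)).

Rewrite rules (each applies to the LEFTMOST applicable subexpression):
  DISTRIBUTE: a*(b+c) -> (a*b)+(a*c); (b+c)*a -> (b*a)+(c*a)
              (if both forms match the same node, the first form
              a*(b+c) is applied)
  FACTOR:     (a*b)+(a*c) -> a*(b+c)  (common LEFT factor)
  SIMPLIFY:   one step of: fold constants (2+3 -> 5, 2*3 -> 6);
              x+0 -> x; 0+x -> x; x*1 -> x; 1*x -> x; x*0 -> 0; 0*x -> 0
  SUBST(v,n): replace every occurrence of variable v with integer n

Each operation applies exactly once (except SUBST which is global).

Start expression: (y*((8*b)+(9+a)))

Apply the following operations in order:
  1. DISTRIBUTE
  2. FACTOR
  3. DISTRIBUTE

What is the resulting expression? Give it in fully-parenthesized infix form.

Answer: ((y*(8*b))+(y*(9+a)))

Derivation:
Start: (y*((8*b)+(9+a)))
Apply DISTRIBUTE at root (target: (y*((8*b)+(9+a)))): (y*((8*b)+(9+a))) -> ((y*(8*b))+(y*(9+a)))
Apply FACTOR at root (target: ((y*(8*b))+(y*(9+a)))): ((y*(8*b))+(y*(9+a))) -> (y*((8*b)+(9+a)))
Apply DISTRIBUTE at root (target: (y*((8*b)+(9+a)))): (y*((8*b)+(9+a))) -> ((y*(8*b))+(y*(9+a)))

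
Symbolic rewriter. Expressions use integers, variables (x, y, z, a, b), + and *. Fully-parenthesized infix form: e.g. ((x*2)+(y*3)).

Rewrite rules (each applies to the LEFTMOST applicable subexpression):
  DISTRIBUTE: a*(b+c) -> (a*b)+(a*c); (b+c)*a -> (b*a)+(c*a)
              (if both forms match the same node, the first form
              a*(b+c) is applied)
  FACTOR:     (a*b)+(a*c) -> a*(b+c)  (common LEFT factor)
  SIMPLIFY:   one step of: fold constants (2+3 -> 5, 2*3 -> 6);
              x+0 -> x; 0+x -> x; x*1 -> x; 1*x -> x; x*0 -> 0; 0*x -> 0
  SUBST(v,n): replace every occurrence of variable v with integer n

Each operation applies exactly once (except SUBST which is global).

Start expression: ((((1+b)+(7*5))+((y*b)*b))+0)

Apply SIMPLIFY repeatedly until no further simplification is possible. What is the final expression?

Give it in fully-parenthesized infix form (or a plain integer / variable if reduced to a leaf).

Start: ((((1+b)+(7*5))+((y*b)*b))+0)
Step 1: at root: ((((1+b)+(7*5))+((y*b)*b))+0) -> (((1+b)+(7*5))+((y*b)*b)); overall: ((((1+b)+(7*5))+((y*b)*b))+0) -> (((1+b)+(7*5))+((y*b)*b))
Step 2: at LR: (7*5) -> 35; overall: (((1+b)+(7*5))+((y*b)*b)) -> (((1+b)+35)+((y*b)*b))
Fixed point: (((1+b)+35)+((y*b)*b))

Answer: (((1+b)+35)+((y*b)*b))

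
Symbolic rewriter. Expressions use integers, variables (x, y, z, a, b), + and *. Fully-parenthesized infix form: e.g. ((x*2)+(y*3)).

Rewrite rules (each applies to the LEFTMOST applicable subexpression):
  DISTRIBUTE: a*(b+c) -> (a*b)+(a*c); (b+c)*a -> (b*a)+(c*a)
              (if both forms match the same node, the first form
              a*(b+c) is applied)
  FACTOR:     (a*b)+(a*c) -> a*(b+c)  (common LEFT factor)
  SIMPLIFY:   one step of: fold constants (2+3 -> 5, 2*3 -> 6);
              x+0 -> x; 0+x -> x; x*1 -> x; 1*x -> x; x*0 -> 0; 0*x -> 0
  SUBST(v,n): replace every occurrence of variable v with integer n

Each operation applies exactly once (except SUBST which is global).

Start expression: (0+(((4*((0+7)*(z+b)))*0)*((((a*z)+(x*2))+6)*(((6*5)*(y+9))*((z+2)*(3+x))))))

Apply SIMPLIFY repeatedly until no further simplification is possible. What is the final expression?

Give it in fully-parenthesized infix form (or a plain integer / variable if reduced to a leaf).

Answer: 0

Derivation:
Start: (0+(((4*((0+7)*(z+b)))*0)*((((a*z)+(x*2))+6)*(((6*5)*(y+9))*((z+2)*(3+x))))))
Step 1: at root: (0+(((4*((0+7)*(z+b)))*0)*((((a*z)+(x*2))+6)*(((6*5)*(y+9))*((z+2)*(3+x)))))) -> (((4*((0+7)*(z+b)))*0)*((((a*z)+(x*2))+6)*(((6*5)*(y+9))*((z+2)*(3+x))))); overall: (0+(((4*((0+7)*(z+b)))*0)*((((a*z)+(x*2))+6)*(((6*5)*(y+9))*((z+2)*(3+x)))))) -> (((4*((0+7)*(z+b)))*0)*((((a*z)+(x*2))+6)*(((6*5)*(y+9))*((z+2)*(3+x)))))
Step 2: at L: ((4*((0+7)*(z+b)))*0) -> 0; overall: (((4*((0+7)*(z+b)))*0)*((((a*z)+(x*2))+6)*(((6*5)*(y+9))*((z+2)*(3+x))))) -> (0*((((a*z)+(x*2))+6)*(((6*5)*(y+9))*((z+2)*(3+x)))))
Step 3: at root: (0*((((a*z)+(x*2))+6)*(((6*5)*(y+9))*((z+2)*(3+x))))) -> 0; overall: (0*((((a*z)+(x*2))+6)*(((6*5)*(y+9))*((z+2)*(3+x))))) -> 0
Fixed point: 0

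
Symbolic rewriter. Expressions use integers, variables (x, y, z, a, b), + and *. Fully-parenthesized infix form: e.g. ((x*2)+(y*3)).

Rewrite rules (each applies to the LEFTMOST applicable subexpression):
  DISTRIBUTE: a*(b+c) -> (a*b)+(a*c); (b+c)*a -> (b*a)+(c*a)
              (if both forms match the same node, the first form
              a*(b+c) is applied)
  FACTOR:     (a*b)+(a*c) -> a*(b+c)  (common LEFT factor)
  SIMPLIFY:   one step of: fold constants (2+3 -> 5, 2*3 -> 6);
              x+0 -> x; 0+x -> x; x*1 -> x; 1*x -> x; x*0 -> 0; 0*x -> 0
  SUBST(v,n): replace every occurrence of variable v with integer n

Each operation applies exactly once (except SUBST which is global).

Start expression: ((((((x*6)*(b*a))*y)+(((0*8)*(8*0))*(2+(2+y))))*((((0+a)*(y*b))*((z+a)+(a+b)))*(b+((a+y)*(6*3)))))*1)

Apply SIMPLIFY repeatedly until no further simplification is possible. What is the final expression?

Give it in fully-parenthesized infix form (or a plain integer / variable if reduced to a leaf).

Answer: ((((x*6)*(b*a))*y)*(((a*(y*b))*((z+a)+(a+b)))*(b+((a+y)*18))))

Derivation:
Start: ((((((x*6)*(b*a))*y)+(((0*8)*(8*0))*(2+(2+y))))*((((0+a)*(y*b))*((z+a)+(a+b)))*(b+((a+y)*(6*3)))))*1)
Step 1: at root: ((((((x*6)*(b*a))*y)+(((0*8)*(8*0))*(2+(2+y))))*((((0+a)*(y*b))*((z+a)+(a+b)))*(b+((a+y)*(6*3)))))*1) -> (((((x*6)*(b*a))*y)+(((0*8)*(8*0))*(2+(2+y))))*((((0+a)*(y*b))*((z+a)+(a+b)))*(b+((a+y)*(6*3))))); overall: ((((((x*6)*(b*a))*y)+(((0*8)*(8*0))*(2+(2+y))))*((((0+a)*(y*b))*((z+a)+(a+b)))*(b+((a+y)*(6*3)))))*1) -> (((((x*6)*(b*a))*y)+(((0*8)*(8*0))*(2+(2+y))))*((((0+a)*(y*b))*((z+a)+(a+b)))*(b+((a+y)*(6*3)))))
Step 2: at LRLL: (0*8) -> 0; overall: (((((x*6)*(b*a))*y)+(((0*8)*(8*0))*(2+(2+y))))*((((0+a)*(y*b))*((z+a)+(a+b)))*(b+((a+y)*(6*3))))) -> (((((x*6)*(b*a))*y)+((0*(8*0))*(2+(2+y))))*((((0+a)*(y*b))*((z+a)+(a+b)))*(b+((a+y)*(6*3)))))
Step 3: at LRL: (0*(8*0)) -> 0; overall: (((((x*6)*(b*a))*y)+((0*(8*0))*(2+(2+y))))*((((0+a)*(y*b))*((z+a)+(a+b)))*(b+((a+y)*(6*3))))) -> (((((x*6)*(b*a))*y)+(0*(2+(2+y))))*((((0+a)*(y*b))*((z+a)+(a+b)))*(b+((a+y)*(6*3)))))
Step 4: at LR: (0*(2+(2+y))) -> 0; overall: (((((x*6)*(b*a))*y)+(0*(2+(2+y))))*((((0+a)*(y*b))*((z+a)+(a+b)))*(b+((a+y)*(6*3))))) -> (((((x*6)*(b*a))*y)+0)*((((0+a)*(y*b))*((z+a)+(a+b)))*(b+((a+y)*(6*3)))))
Step 5: at L: ((((x*6)*(b*a))*y)+0) -> (((x*6)*(b*a))*y); overall: (((((x*6)*(b*a))*y)+0)*((((0+a)*(y*b))*((z+a)+(a+b)))*(b+((a+y)*(6*3))))) -> ((((x*6)*(b*a))*y)*((((0+a)*(y*b))*((z+a)+(a+b)))*(b+((a+y)*(6*3)))))
Step 6: at RLLL: (0+a) -> a; overall: ((((x*6)*(b*a))*y)*((((0+a)*(y*b))*((z+a)+(a+b)))*(b+((a+y)*(6*3))))) -> ((((x*6)*(b*a))*y)*(((a*(y*b))*((z+a)+(a+b)))*(b+((a+y)*(6*3)))))
Step 7: at RRRR: (6*3) -> 18; overall: ((((x*6)*(b*a))*y)*(((a*(y*b))*((z+a)+(a+b)))*(b+((a+y)*(6*3))))) -> ((((x*6)*(b*a))*y)*(((a*(y*b))*((z+a)+(a+b)))*(b+((a+y)*18))))
Fixed point: ((((x*6)*(b*a))*y)*(((a*(y*b))*((z+a)+(a+b)))*(b+((a+y)*18))))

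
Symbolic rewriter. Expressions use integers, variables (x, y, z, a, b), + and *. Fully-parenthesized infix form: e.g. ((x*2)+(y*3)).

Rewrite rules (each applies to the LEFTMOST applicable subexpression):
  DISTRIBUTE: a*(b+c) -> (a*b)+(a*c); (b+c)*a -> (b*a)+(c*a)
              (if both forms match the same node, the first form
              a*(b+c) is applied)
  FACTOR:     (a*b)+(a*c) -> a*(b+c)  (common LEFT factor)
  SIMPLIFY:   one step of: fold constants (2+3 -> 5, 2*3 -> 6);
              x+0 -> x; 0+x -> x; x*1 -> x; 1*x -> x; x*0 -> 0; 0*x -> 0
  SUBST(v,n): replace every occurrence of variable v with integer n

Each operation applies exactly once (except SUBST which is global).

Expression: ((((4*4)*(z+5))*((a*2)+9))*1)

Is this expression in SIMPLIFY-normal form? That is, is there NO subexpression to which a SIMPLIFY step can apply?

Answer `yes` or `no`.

Answer: no

Derivation:
Expression: ((((4*4)*(z+5))*((a*2)+9))*1)
Scanning for simplifiable subexpressions (pre-order)...
  at root: ((((4*4)*(z+5))*((a*2)+9))*1) (SIMPLIFIABLE)
  at L: (((4*4)*(z+5))*((a*2)+9)) (not simplifiable)
  at LL: ((4*4)*(z+5)) (not simplifiable)
  at LLL: (4*4) (SIMPLIFIABLE)
  at LLR: (z+5) (not simplifiable)
  at LR: ((a*2)+9) (not simplifiable)
  at LRL: (a*2) (not simplifiable)
Found simplifiable subexpr at path root: ((((4*4)*(z+5))*((a*2)+9))*1)
One SIMPLIFY step would give: (((4*4)*(z+5))*((a*2)+9))
-> NOT in normal form.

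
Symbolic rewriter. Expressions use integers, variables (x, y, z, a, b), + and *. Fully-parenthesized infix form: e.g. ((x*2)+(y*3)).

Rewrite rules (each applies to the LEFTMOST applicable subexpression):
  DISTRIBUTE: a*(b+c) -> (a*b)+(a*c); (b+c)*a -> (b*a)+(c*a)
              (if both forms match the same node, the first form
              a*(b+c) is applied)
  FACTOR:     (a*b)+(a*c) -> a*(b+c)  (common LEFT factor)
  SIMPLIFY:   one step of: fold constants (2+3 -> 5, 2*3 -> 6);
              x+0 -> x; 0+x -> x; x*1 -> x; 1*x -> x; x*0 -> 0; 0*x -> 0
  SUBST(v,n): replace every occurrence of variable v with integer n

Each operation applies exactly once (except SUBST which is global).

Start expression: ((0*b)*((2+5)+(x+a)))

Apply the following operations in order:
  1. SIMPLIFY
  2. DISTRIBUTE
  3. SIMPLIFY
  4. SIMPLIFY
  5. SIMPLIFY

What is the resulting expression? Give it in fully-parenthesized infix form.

Start: ((0*b)*((2+5)+(x+a)))
Apply SIMPLIFY at L (target: (0*b)): ((0*b)*((2+5)+(x+a))) -> (0*((2+5)+(x+a)))
Apply DISTRIBUTE at root (target: (0*((2+5)+(x+a)))): (0*((2+5)+(x+a))) -> ((0*(2+5))+(0*(x+a)))
Apply SIMPLIFY at L (target: (0*(2+5))): ((0*(2+5))+(0*(x+a))) -> (0+(0*(x+a)))
Apply SIMPLIFY at root (target: (0+(0*(x+a)))): (0+(0*(x+a))) -> (0*(x+a))
Apply SIMPLIFY at root (target: (0*(x+a))): (0*(x+a)) -> 0

Answer: 0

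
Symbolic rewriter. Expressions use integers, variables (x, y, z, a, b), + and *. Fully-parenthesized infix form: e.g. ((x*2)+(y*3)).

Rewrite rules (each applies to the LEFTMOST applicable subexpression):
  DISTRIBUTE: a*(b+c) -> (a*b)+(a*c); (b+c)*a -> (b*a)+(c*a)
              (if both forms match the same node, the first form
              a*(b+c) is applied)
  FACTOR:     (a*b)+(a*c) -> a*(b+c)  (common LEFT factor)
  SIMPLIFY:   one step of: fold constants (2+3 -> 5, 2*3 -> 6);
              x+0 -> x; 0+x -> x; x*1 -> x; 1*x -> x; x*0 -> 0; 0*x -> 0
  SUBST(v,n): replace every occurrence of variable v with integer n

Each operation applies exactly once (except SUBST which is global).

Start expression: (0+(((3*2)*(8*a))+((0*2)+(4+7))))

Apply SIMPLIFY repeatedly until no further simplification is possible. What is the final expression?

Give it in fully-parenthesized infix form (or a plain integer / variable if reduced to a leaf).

Start: (0+(((3*2)*(8*a))+((0*2)+(4+7))))
Step 1: at root: (0+(((3*2)*(8*a))+((0*2)+(4+7)))) -> (((3*2)*(8*a))+((0*2)+(4+7))); overall: (0+(((3*2)*(8*a))+((0*2)+(4+7)))) -> (((3*2)*(8*a))+((0*2)+(4+7)))
Step 2: at LL: (3*2) -> 6; overall: (((3*2)*(8*a))+((0*2)+(4+7))) -> ((6*(8*a))+((0*2)+(4+7)))
Step 3: at RL: (0*2) -> 0; overall: ((6*(8*a))+((0*2)+(4+7))) -> ((6*(8*a))+(0+(4+7)))
Step 4: at R: (0+(4+7)) -> (4+7); overall: ((6*(8*a))+(0+(4+7))) -> ((6*(8*a))+(4+7))
Step 5: at R: (4+7) -> 11; overall: ((6*(8*a))+(4+7)) -> ((6*(8*a))+11)
Fixed point: ((6*(8*a))+11)

Answer: ((6*(8*a))+11)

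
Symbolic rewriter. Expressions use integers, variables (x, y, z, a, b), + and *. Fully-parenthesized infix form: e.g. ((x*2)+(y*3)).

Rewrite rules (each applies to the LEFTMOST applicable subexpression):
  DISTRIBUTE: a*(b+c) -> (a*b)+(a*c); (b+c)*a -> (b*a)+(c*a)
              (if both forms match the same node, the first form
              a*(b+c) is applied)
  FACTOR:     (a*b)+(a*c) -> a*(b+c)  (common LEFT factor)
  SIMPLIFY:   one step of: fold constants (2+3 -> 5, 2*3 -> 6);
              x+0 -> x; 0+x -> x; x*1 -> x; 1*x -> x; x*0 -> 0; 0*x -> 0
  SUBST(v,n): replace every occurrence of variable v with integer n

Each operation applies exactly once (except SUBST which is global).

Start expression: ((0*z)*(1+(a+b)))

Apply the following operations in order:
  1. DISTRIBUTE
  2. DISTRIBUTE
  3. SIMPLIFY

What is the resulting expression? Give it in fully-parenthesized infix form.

Start: ((0*z)*(1+(a+b)))
Apply DISTRIBUTE at root (target: ((0*z)*(1+(a+b)))): ((0*z)*(1+(a+b))) -> (((0*z)*1)+((0*z)*(a+b)))
Apply DISTRIBUTE at R (target: ((0*z)*(a+b))): (((0*z)*1)+((0*z)*(a+b))) -> (((0*z)*1)+(((0*z)*a)+((0*z)*b)))
Apply SIMPLIFY at L (target: ((0*z)*1)): (((0*z)*1)+(((0*z)*a)+((0*z)*b))) -> ((0*z)+(((0*z)*a)+((0*z)*b)))

Answer: ((0*z)+(((0*z)*a)+((0*z)*b)))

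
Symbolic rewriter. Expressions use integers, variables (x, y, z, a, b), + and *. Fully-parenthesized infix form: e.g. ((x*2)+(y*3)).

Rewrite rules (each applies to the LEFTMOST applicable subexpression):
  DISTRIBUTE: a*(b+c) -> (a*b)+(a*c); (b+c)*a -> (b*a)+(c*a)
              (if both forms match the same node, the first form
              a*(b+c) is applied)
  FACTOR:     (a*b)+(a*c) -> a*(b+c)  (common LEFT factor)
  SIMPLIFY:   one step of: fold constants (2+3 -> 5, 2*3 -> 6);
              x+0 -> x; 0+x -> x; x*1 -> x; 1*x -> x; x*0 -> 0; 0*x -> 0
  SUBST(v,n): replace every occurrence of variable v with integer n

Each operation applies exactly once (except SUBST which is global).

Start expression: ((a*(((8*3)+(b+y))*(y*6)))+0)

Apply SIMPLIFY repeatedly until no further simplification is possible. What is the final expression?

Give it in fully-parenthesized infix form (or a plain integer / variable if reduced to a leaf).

Start: ((a*(((8*3)+(b+y))*(y*6)))+0)
Step 1: at root: ((a*(((8*3)+(b+y))*(y*6)))+0) -> (a*(((8*3)+(b+y))*(y*6))); overall: ((a*(((8*3)+(b+y))*(y*6)))+0) -> (a*(((8*3)+(b+y))*(y*6)))
Step 2: at RLL: (8*3) -> 24; overall: (a*(((8*3)+(b+y))*(y*6))) -> (a*((24+(b+y))*(y*6)))
Fixed point: (a*((24+(b+y))*(y*6)))

Answer: (a*((24+(b+y))*(y*6)))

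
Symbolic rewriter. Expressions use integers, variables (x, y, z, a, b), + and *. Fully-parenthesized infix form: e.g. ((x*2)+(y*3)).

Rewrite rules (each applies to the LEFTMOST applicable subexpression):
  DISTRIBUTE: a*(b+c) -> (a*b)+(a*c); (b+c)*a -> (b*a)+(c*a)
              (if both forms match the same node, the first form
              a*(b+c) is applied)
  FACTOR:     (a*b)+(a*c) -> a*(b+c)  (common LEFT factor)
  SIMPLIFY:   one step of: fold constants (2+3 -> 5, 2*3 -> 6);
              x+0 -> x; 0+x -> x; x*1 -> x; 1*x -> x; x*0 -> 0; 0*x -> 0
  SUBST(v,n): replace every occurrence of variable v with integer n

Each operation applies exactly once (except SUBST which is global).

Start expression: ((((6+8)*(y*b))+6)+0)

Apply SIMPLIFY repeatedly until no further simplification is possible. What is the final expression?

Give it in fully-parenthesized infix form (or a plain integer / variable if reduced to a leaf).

Answer: ((14*(y*b))+6)

Derivation:
Start: ((((6+8)*(y*b))+6)+0)
Step 1: at root: ((((6+8)*(y*b))+6)+0) -> (((6+8)*(y*b))+6); overall: ((((6+8)*(y*b))+6)+0) -> (((6+8)*(y*b))+6)
Step 2: at LL: (6+8) -> 14; overall: (((6+8)*(y*b))+6) -> ((14*(y*b))+6)
Fixed point: ((14*(y*b))+6)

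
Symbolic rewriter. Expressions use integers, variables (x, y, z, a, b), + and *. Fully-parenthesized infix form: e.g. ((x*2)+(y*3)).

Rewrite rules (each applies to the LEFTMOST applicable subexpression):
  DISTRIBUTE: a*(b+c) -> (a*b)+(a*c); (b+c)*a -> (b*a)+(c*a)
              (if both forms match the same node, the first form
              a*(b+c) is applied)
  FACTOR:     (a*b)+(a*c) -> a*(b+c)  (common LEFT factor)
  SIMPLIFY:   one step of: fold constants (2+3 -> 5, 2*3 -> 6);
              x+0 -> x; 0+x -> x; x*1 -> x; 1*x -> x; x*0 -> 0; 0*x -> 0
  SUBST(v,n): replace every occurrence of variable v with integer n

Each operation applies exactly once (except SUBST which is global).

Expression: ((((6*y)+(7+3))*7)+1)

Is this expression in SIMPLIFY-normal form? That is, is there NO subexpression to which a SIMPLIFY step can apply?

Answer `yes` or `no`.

Answer: no

Derivation:
Expression: ((((6*y)+(7+3))*7)+1)
Scanning for simplifiable subexpressions (pre-order)...
  at root: ((((6*y)+(7+3))*7)+1) (not simplifiable)
  at L: (((6*y)+(7+3))*7) (not simplifiable)
  at LL: ((6*y)+(7+3)) (not simplifiable)
  at LLL: (6*y) (not simplifiable)
  at LLR: (7+3) (SIMPLIFIABLE)
Found simplifiable subexpr at path LLR: (7+3)
One SIMPLIFY step would give: ((((6*y)+10)*7)+1)
-> NOT in normal form.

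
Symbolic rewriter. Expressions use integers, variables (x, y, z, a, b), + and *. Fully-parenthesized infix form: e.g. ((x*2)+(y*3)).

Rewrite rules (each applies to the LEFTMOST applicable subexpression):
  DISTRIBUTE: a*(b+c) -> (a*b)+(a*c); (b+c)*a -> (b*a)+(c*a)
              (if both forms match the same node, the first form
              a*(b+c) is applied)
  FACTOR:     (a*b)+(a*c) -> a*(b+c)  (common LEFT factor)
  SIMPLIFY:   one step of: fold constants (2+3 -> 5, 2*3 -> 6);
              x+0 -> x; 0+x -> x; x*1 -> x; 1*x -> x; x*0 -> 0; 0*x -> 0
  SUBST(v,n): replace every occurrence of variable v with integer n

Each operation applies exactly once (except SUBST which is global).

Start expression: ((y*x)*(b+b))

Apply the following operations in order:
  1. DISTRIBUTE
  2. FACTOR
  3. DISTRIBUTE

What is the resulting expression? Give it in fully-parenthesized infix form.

Start: ((y*x)*(b+b))
Apply DISTRIBUTE at root (target: ((y*x)*(b+b))): ((y*x)*(b+b)) -> (((y*x)*b)+((y*x)*b))
Apply FACTOR at root (target: (((y*x)*b)+((y*x)*b))): (((y*x)*b)+((y*x)*b)) -> ((y*x)*(b+b))
Apply DISTRIBUTE at root (target: ((y*x)*(b+b))): ((y*x)*(b+b)) -> (((y*x)*b)+((y*x)*b))

Answer: (((y*x)*b)+((y*x)*b))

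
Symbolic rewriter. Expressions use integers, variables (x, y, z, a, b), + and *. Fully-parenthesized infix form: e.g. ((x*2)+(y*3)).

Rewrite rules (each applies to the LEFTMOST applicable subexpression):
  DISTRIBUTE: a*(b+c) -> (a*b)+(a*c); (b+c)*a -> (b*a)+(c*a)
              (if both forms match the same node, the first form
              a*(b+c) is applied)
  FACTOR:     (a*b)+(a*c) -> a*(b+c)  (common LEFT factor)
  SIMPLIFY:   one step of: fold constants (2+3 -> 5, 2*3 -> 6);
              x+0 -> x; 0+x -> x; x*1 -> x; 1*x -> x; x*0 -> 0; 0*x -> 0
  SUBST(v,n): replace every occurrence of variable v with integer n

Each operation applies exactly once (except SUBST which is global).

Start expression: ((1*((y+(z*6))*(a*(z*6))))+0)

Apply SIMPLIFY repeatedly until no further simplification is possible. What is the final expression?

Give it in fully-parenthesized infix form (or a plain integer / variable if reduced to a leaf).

Start: ((1*((y+(z*6))*(a*(z*6))))+0)
Step 1: at root: ((1*((y+(z*6))*(a*(z*6))))+0) -> (1*((y+(z*6))*(a*(z*6)))); overall: ((1*((y+(z*6))*(a*(z*6))))+0) -> (1*((y+(z*6))*(a*(z*6))))
Step 2: at root: (1*((y+(z*6))*(a*(z*6)))) -> ((y+(z*6))*(a*(z*6))); overall: (1*((y+(z*6))*(a*(z*6)))) -> ((y+(z*6))*(a*(z*6)))
Fixed point: ((y+(z*6))*(a*(z*6)))

Answer: ((y+(z*6))*(a*(z*6)))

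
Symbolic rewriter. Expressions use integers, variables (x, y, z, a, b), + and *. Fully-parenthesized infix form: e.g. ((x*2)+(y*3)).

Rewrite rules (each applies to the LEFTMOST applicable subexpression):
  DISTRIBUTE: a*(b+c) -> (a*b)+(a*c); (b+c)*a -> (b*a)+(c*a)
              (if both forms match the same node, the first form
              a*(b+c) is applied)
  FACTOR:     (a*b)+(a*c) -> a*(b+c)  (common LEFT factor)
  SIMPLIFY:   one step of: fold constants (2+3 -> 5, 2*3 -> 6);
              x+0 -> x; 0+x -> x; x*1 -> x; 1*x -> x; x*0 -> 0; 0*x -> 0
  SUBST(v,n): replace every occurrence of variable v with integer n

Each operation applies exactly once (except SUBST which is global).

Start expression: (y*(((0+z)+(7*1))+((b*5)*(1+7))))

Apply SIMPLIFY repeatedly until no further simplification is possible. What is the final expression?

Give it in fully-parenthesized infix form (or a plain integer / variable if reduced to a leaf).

Start: (y*(((0+z)+(7*1))+((b*5)*(1+7))))
Step 1: at RLL: (0+z) -> z; overall: (y*(((0+z)+(7*1))+((b*5)*(1+7)))) -> (y*((z+(7*1))+((b*5)*(1+7))))
Step 2: at RLR: (7*1) -> 7; overall: (y*((z+(7*1))+((b*5)*(1+7)))) -> (y*((z+7)+((b*5)*(1+7))))
Step 3: at RRR: (1+7) -> 8; overall: (y*((z+7)+((b*5)*(1+7)))) -> (y*((z+7)+((b*5)*8)))
Fixed point: (y*((z+7)+((b*5)*8)))

Answer: (y*((z+7)+((b*5)*8)))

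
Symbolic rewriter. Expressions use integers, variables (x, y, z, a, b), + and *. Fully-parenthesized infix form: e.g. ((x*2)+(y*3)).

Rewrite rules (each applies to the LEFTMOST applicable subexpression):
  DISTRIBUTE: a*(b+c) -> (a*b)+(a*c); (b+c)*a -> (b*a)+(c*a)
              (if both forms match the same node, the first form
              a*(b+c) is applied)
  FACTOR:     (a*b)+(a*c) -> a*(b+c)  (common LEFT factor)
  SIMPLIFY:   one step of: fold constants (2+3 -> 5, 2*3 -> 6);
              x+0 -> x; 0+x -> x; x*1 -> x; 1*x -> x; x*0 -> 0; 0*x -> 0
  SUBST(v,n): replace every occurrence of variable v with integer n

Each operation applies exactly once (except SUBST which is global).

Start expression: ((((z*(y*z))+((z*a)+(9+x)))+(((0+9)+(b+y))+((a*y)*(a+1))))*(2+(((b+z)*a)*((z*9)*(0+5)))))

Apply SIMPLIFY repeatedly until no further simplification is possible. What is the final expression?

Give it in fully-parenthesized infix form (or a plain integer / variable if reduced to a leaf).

Answer: ((((z*(y*z))+((z*a)+(9+x)))+((9+(b+y))+((a*y)*(a+1))))*(2+(((b+z)*a)*((z*9)*5))))

Derivation:
Start: ((((z*(y*z))+((z*a)+(9+x)))+(((0+9)+(b+y))+((a*y)*(a+1))))*(2+(((b+z)*a)*((z*9)*(0+5)))))
Step 1: at LRLL: (0+9) -> 9; overall: ((((z*(y*z))+((z*a)+(9+x)))+(((0+9)+(b+y))+((a*y)*(a+1))))*(2+(((b+z)*a)*((z*9)*(0+5))))) -> ((((z*(y*z))+((z*a)+(9+x)))+((9+(b+y))+((a*y)*(a+1))))*(2+(((b+z)*a)*((z*9)*(0+5)))))
Step 2: at RRRR: (0+5) -> 5; overall: ((((z*(y*z))+((z*a)+(9+x)))+((9+(b+y))+((a*y)*(a+1))))*(2+(((b+z)*a)*((z*9)*(0+5))))) -> ((((z*(y*z))+((z*a)+(9+x)))+((9+(b+y))+((a*y)*(a+1))))*(2+(((b+z)*a)*((z*9)*5))))
Fixed point: ((((z*(y*z))+((z*a)+(9+x)))+((9+(b+y))+((a*y)*(a+1))))*(2+(((b+z)*a)*((z*9)*5))))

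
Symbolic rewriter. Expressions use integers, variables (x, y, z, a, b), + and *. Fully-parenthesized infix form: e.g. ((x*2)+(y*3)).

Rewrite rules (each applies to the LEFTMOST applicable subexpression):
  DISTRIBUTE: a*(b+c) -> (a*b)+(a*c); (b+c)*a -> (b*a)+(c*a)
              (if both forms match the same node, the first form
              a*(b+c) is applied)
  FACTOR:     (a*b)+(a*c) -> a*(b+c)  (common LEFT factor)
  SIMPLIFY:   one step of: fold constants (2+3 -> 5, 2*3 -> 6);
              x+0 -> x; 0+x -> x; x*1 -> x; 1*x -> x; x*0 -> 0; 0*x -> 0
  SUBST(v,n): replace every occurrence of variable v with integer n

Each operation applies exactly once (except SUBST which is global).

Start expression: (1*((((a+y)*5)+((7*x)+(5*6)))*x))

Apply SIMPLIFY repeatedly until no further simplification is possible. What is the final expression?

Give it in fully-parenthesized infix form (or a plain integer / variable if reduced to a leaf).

Answer: ((((a+y)*5)+((7*x)+30))*x)

Derivation:
Start: (1*((((a+y)*5)+((7*x)+(5*6)))*x))
Step 1: at root: (1*((((a+y)*5)+((7*x)+(5*6)))*x)) -> ((((a+y)*5)+((7*x)+(5*6)))*x); overall: (1*((((a+y)*5)+((7*x)+(5*6)))*x)) -> ((((a+y)*5)+((7*x)+(5*6)))*x)
Step 2: at LRR: (5*6) -> 30; overall: ((((a+y)*5)+((7*x)+(5*6)))*x) -> ((((a+y)*5)+((7*x)+30))*x)
Fixed point: ((((a+y)*5)+((7*x)+30))*x)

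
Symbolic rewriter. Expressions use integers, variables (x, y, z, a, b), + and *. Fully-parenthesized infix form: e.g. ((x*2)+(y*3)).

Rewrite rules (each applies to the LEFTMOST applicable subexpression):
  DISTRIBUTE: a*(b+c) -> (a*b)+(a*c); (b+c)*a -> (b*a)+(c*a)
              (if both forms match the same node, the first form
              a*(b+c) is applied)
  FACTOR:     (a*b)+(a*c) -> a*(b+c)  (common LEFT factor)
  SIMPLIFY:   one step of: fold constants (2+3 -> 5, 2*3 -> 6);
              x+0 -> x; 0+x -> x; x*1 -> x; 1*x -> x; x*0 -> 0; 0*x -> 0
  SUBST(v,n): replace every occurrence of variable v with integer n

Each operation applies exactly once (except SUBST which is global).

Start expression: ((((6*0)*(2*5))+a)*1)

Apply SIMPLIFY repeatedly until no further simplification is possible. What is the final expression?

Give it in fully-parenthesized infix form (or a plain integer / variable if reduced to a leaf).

Start: ((((6*0)*(2*5))+a)*1)
Step 1: at root: ((((6*0)*(2*5))+a)*1) -> (((6*0)*(2*5))+a); overall: ((((6*0)*(2*5))+a)*1) -> (((6*0)*(2*5))+a)
Step 2: at LL: (6*0) -> 0; overall: (((6*0)*(2*5))+a) -> ((0*(2*5))+a)
Step 3: at L: (0*(2*5)) -> 0; overall: ((0*(2*5))+a) -> (0+a)
Step 4: at root: (0+a) -> a; overall: (0+a) -> a
Fixed point: a

Answer: a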